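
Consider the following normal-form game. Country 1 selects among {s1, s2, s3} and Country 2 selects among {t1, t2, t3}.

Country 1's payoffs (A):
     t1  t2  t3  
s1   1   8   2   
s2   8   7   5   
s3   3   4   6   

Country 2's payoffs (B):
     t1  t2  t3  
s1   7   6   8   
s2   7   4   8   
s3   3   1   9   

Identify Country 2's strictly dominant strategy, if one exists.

Check whether one of Country 2's strategies beats all alternatives regardless of what the opponent does.
t3 strictly dominates: vs s1: 8 > each of {7, 6}; vs s2: 8 > each of {7, 4}; vs s3: 9 > each of {3, 1}.

t3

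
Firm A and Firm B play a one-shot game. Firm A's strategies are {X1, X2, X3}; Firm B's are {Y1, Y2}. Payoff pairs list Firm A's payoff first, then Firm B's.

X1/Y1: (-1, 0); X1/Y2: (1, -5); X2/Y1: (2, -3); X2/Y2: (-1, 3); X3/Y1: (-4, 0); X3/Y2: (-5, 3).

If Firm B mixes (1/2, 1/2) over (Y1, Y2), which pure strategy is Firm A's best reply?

X2

Compute Firm A's expected payoff from each pure strategy against the given mix.
X1: (1/2)·(-1) + (1/2)·1 = 0
X2: (1/2)·2 + (1/2)·(-1) = 1/2
X3: (1/2)·(-4) + (1/2)·(-5) = -9/2
Highest expected payoff is 1/2, from X2.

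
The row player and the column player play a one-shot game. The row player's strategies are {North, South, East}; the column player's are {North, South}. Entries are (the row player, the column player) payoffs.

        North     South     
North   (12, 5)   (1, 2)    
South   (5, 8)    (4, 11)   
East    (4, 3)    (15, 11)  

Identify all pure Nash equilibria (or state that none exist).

Find each player's best response to every opponent strategy; NE are the intersections.
The row player's best responses — vs North: North (payoff 12); vs South: East (payoff 15).
The column player's best responses — vs North: North (payoff 5); vs South: South (payoff 11); vs East: South (payoff 11).
Mutual best responses occur at (North, North) and (East, South); at each, neither player gains by switching.

(North, North) and (East, South)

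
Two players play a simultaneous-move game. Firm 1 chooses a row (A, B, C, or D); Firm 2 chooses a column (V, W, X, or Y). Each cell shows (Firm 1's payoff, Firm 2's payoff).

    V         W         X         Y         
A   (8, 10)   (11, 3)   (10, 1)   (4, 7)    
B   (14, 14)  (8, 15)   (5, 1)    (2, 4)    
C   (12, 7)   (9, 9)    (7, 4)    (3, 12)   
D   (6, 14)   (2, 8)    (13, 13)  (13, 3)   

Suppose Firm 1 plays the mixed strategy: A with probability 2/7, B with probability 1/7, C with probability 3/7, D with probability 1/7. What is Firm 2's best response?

Firm 2's best reply maximizes expected payoff against the mix.
V: (2/7)·10 + (1/7)·14 + (3/7)·7 + (1/7)·14 = 69/7
W: (2/7)·3 + (1/7)·15 + (3/7)·9 + (1/7)·8 = 8
X: (2/7)·1 + (1/7)·1 + (3/7)·4 + (1/7)·13 = 4
Y: (2/7)·7 + (1/7)·4 + (3/7)·12 + (1/7)·3 = 57/7
Highest expected payoff is 69/7, from V.

V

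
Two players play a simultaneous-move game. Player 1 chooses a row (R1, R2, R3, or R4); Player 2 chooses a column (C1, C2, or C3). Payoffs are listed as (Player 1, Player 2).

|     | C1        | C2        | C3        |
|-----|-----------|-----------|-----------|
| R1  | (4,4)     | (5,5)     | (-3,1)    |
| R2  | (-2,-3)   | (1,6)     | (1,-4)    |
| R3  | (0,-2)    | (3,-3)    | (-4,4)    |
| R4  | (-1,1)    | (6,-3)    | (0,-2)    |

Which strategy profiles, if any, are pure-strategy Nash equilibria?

No pure-strategy Nash equilibrium

Find each player's best response to every opponent strategy; NE are the intersections.
Player 1's best responses — vs C1: R1 (payoff 4); vs C2: R4 (payoff 6); vs C3: R2 (payoff 1).
Player 2's best responses — vs R1: C2 (payoff 5); vs R2: C2 (payoff 6); vs R3: C3 (payoff 4); vs R4: C1 (payoff 1).
No cell has both players best-responding. For instance, Player 1's best reply to C2 is R4, but against R4 Player 2 prefers C1 over C2.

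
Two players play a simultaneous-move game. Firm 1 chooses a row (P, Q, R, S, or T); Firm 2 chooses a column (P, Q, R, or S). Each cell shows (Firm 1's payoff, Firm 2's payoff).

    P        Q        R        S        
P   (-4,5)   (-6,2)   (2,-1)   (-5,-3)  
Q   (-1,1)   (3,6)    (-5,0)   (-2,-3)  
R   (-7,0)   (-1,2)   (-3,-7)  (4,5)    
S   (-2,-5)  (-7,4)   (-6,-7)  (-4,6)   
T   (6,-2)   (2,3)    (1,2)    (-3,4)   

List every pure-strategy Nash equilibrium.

A profile is a Nash equilibrium when each player is best-responding to the other.
Firm 1's best responses — vs P: T (payoff 6); vs Q: Q (payoff 3); vs R: P (payoff 2); vs S: R (payoff 4).
Firm 2's best responses — vs P: P (payoff 5); vs Q: Q (payoff 6); vs R: S (payoff 5); vs S: S (payoff 6); vs T: S (payoff 4).
Mutual best responses occur at (Q, Q) and (R, S); at each, neither player gains by switching.

(Q, Q) and (R, S)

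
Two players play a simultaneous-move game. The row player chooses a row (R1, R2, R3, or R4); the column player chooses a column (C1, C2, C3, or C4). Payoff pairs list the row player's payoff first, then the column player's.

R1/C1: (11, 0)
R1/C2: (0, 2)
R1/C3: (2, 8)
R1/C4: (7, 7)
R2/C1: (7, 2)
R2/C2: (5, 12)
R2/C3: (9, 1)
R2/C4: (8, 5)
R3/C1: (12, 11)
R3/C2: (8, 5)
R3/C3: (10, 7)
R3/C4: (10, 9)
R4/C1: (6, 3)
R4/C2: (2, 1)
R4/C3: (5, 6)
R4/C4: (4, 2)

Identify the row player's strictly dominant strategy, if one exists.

Check whether one of the row player's strategies beats all alternatives regardless of what the opponent does.
R3 strictly dominates: vs C1: 12 > each of {11, 7, 6}; vs C2: 8 > each of {0, 5, 2}; vs C3: 10 > each of {2, 9, 5}; vs C4: 10 > each of {7, 8, 4}.

R3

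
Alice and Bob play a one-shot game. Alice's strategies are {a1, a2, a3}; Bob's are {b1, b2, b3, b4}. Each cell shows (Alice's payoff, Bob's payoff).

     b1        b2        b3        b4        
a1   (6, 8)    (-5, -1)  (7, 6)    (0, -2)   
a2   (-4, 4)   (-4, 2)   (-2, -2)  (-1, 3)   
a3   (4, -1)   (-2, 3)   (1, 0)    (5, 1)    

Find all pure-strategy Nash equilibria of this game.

(a1, b1) and (a3, b2)

Check mutual best responses: a cell is a NE iff neither player can gain by unilaterally deviating.
Alice's best responses — vs b1: a1 (payoff 6); vs b2: a3 (payoff -2); vs b3: a1 (payoff 7); vs b4: a3 (payoff 5).
Bob's best responses — vs a1: b1 (payoff 8); vs a2: b1 (payoff 4); vs a3: b2 (payoff 3).
Mutual best responses occur at (a1, b1) and (a3, b2); at each, neither player gains by switching.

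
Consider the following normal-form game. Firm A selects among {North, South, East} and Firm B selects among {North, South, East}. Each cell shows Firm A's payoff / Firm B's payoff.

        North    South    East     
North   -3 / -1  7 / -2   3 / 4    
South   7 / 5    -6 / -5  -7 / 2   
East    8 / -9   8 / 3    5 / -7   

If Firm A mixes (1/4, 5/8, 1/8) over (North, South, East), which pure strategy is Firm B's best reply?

Compute Firm B's expected payoff from each pure strategy against the given mix.
North: (1/4)·(-1) + (5/8)·5 + (1/8)·(-9) = 7/4
South: (1/4)·(-2) + (5/8)·(-5) + (1/8)·3 = -13/4
East: (1/4)·4 + (5/8)·2 + (1/8)·(-7) = 11/8
Highest expected payoff is 7/4, from North.

North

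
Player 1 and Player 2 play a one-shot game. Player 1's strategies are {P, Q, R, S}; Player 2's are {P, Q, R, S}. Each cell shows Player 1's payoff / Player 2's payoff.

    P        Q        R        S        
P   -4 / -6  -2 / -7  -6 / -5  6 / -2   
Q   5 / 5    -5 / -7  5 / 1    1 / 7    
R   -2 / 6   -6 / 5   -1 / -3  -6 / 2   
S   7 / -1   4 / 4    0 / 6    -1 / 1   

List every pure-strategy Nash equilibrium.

(P, S)

Find each player's best response to every opponent strategy; NE are the intersections.
Player 1's best responses — vs P: S (payoff 7); vs Q: S (payoff 4); vs R: Q (payoff 5); vs S: P (payoff 6).
Player 2's best responses — vs P: S (payoff -2); vs Q: S (payoff 7); vs R: P (payoff 6); vs S: R (payoff 6).
The only mutual best response is (P, S); neither player gains by switching there.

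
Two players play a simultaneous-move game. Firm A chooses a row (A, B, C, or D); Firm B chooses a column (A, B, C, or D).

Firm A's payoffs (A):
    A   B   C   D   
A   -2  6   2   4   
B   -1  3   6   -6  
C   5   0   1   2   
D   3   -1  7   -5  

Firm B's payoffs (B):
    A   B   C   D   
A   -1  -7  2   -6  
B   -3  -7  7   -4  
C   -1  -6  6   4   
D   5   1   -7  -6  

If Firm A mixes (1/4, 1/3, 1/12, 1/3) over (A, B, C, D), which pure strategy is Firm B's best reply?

C

Compute Firm B's expected payoff from each pure strategy against the given mix.
A: (1/4)·(-1) + (1/3)·(-3) + (1/12)·(-1) + (1/3)·5 = 1/3
B: (1/4)·(-7) + (1/3)·(-7) + (1/12)·(-6) + (1/3)·1 = -17/4
C: (1/4)·2 + (1/3)·7 + (1/12)·6 + (1/3)·(-7) = 1
D: (1/4)·(-6) + (1/3)·(-4) + (1/12)·4 + (1/3)·(-6) = -9/2
Highest expected payoff is 1, from C.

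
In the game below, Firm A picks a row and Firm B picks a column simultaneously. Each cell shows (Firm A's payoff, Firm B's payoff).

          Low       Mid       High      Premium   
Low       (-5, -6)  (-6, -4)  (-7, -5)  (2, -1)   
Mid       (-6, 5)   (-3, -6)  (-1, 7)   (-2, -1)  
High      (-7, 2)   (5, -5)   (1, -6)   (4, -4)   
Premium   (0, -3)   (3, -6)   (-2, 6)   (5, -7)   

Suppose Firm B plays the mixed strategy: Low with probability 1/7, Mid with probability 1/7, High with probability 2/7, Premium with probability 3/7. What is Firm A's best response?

Compute Firm A's expected payoff from each pure strategy against the given mix.
Low: (1/7)·(-5) + (1/7)·(-6) + (2/7)·(-7) + (3/7)·2 = -19/7
Mid: (1/7)·(-6) + (1/7)·(-3) + (2/7)·(-1) + (3/7)·(-2) = -17/7
High: (1/7)·(-7) + (1/7)·5 + (2/7)·1 + (3/7)·4 = 12/7
Premium: (1/7)·0 + (1/7)·3 + (2/7)·(-2) + (3/7)·5 = 2
Highest expected payoff is 2, from Premium.

Premium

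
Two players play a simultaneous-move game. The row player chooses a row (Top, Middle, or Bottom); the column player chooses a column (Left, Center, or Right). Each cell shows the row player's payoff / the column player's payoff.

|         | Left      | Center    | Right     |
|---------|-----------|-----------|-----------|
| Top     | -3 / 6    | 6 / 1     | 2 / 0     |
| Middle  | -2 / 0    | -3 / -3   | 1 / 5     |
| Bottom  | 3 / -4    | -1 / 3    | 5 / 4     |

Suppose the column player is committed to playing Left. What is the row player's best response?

Bottom

With the column player fixed at Left, the row player's payoffs are: Top → -3, Middle → -2, Bottom → 3.
The maximum is 3, achieved by Bottom.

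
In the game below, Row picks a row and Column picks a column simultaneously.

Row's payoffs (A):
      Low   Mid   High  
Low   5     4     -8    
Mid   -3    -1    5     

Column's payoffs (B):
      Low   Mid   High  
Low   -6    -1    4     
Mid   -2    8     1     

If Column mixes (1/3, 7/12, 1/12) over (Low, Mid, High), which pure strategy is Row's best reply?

Low

Row's best reply maximizes expected payoff against the mix.
Low: (1/3)·5 + (7/12)·4 + (1/12)·(-8) = 10/3
Mid: (1/3)·(-3) + (7/12)·(-1) + (1/12)·5 = -7/6
Highest expected payoff is 10/3, from Low.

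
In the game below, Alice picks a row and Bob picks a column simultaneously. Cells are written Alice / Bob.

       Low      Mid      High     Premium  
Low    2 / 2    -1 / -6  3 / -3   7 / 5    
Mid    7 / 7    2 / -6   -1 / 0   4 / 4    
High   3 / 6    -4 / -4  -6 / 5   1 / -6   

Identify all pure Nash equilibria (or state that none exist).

(Low, Premium) and (Mid, Low)

Find each player's best response to every opponent strategy; NE are the intersections.
Alice's best responses — vs Low: Mid (payoff 7); vs Mid: Mid (payoff 2); vs High: Low (payoff 3); vs Premium: Low (payoff 7).
Bob's best responses — vs Low: Premium (payoff 5); vs Mid: Low (payoff 7); vs High: Low (payoff 6).
Mutual best responses occur at (Low, Premium) and (Mid, Low); at each, neither player gains by switching.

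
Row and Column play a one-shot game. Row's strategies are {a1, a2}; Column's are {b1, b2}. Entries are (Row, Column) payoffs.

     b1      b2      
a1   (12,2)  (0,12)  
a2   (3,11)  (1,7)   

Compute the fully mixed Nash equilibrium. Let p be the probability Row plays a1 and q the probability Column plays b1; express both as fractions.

Each player's mixing probability is pinned down by making the *other* player indifferent.
Column indifferent between b1 and b2: p·2 + (1−p)·11 = p·12 + (1−p)·7 ⟹ 11 + (-9)p = 7 + 5p ⟹ p = 2/7.
Row indifferent between a1 and a2: q·12 + (1−q)·0 = q·3 + (1−q)·1 ⟹ 0 + 12q = 1 + 2q ⟹ q = 1/10.

p = 2/7, q = 1/10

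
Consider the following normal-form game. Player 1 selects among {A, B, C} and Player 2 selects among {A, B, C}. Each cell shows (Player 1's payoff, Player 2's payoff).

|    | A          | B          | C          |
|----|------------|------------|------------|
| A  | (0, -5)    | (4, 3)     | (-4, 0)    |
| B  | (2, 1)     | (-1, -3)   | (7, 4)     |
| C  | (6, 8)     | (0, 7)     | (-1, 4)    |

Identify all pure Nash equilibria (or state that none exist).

Check mutual best responses: a cell is a NE iff neither player can gain by unilaterally deviating.
Player 1's best responses — vs A: C (payoff 6); vs B: A (payoff 4); vs C: B (payoff 7).
Player 2's best responses — vs A: B (payoff 3); vs B: C (payoff 4); vs C: A (payoff 8).
Mutual best responses occur at (A, B), (B, C), and (C, A); at each, neither player gains by switching.

(A, B), (B, C), and (C, A)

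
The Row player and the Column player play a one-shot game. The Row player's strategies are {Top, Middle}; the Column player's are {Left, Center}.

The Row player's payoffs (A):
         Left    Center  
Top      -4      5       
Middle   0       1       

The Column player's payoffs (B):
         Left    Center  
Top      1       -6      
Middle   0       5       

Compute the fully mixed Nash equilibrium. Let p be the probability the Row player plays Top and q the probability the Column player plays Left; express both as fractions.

p = 5/12, q = 1/2

In a mixed NE each player is indifferent between their pure strategies, so the opponent's mix sets the indifference.
The Column player indifferent between Left and Center: p·1 + (1−p)·0 = p·(-6) + (1−p)·5 ⟹ 0 + 1p = 5 + (-11)p ⟹ p = 5/12.
The Row player indifferent between Top and Middle: q·(-4) + (1−q)·5 = q·0 + (1−q)·1 ⟹ 5 + (-9)q = 1 + (-1)q ⟹ q = 1/2.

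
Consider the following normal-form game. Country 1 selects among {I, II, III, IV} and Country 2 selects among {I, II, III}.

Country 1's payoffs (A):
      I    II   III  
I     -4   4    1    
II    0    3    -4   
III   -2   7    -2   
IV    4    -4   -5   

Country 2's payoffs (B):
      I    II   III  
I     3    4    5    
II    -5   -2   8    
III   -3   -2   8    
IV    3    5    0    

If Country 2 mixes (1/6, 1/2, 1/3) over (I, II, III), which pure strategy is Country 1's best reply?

Compute Country 1's expected payoff from each pure strategy against the given mix.
I: (1/6)·(-4) + (1/2)·4 + (1/3)·1 = 5/3
II: (1/6)·0 + (1/2)·3 + (1/3)·(-4) = 1/6
III: (1/6)·(-2) + (1/2)·7 + (1/3)·(-2) = 5/2
IV: (1/6)·4 + (1/2)·(-4) + (1/3)·(-5) = -3
Highest expected payoff is 5/2, from III.

III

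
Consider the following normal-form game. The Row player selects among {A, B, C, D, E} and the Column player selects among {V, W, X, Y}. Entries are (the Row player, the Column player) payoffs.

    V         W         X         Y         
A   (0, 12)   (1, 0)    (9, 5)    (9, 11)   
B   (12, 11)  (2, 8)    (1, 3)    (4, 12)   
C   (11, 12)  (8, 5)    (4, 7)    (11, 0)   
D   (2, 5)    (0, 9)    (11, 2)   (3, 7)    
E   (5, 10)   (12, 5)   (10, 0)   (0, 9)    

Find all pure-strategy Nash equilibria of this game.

None

Find each player's best response to every opponent strategy; NE are the intersections.
The Row player's best responses — vs V: B (payoff 12); vs W: E (payoff 12); vs X: D (payoff 11); vs Y: C (payoff 11).
The Column player's best responses — vs A: V (payoff 12); vs B: Y (payoff 12); vs C: V (payoff 12); vs D: W (payoff 9); vs E: V (payoff 10).
No cell has both players best-responding. For instance, the Row player's best reply to Y is C, but against C the Column player prefers V over Y.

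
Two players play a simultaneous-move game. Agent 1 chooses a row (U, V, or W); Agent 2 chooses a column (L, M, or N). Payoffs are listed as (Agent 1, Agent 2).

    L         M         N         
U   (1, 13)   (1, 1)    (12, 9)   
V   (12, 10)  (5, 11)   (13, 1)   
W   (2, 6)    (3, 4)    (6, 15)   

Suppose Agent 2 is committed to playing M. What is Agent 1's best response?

With Agent 2 fixed at M, Agent 1's payoffs are: U → 1, V → 5, W → 3.
The maximum is 5, achieved by V.

V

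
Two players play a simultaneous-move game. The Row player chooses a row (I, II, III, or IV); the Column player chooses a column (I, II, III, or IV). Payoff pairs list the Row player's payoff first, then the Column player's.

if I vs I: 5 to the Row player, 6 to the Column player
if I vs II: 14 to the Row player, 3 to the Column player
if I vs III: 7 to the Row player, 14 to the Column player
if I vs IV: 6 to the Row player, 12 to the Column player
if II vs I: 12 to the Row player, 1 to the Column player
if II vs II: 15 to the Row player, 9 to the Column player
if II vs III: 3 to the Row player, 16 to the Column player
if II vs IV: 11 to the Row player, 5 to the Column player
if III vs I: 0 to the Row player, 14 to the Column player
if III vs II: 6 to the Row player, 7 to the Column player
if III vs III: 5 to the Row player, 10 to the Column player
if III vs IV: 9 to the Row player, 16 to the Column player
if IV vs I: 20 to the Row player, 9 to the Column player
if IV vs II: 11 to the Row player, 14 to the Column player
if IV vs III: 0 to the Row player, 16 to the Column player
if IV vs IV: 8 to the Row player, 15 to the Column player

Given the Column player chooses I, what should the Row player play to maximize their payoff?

IV

With the Column player fixed at I, the Row player's payoffs are: I → 5, II → 12, III → 0, IV → 20.
The maximum is 20, achieved by IV.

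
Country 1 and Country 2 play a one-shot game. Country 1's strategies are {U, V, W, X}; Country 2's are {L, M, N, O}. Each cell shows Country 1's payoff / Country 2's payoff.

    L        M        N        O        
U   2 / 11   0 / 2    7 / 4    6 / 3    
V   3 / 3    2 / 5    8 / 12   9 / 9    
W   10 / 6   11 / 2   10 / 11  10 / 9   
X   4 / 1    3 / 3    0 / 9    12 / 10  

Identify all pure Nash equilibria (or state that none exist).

Check mutual best responses: a cell is a NE iff neither player can gain by unilaterally deviating.
Country 1's best responses — vs L: W (payoff 10); vs M: W (payoff 11); vs N: W (payoff 10); vs O: X (payoff 12).
Country 2's best responses — vs U: L (payoff 11); vs V: N (payoff 12); vs W: N (payoff 11); vs X: O (payoff 10).
Mutual best responses occur at (W, N) and (X, O); at each, neither player gains by switching.

(W, N) and (X, O)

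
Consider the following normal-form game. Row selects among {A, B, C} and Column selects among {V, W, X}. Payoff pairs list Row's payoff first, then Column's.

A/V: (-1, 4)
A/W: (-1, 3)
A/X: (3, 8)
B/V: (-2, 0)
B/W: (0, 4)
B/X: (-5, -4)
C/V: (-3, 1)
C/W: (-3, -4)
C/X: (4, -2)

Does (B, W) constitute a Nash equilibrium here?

Holding Column at W: Row gets 0 from B, versus -1 from A, -3 from C. No profitable deviation for Row.
Holding Row at B: Column gets 4 from W, versus 0 from V, -4 from X. No profitable deviation for Column either.

Yes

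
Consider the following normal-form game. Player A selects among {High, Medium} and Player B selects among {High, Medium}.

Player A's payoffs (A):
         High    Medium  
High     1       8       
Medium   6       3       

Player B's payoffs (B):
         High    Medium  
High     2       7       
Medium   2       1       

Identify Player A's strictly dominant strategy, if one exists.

No strictly dominant strategy

Check whether one of Player A's strategies beats all alternatives regardless of what the opponent does.
High is not dominant: against High, Medium gives 6 > 1.
Medium is not dominant: against Medium, High gives 8 > 3.
No single strategy is best against every opponent action.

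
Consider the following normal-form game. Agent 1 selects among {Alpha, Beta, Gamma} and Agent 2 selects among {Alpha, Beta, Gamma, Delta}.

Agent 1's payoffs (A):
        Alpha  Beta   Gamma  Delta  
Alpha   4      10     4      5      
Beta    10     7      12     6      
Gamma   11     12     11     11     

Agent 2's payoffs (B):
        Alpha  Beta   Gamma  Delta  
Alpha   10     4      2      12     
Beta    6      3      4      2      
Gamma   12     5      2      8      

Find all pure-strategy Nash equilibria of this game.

(Gamma, Alpha)

Find each player's best response to every opponent strategy; NE are the intersections.
Agent 1's best responses — vs Alpha: Gamma (payoff 11); vs Beta: Gamma (payoff 12); vs Gamma: Beta (payoff 12); vs Delta: Gamma (payoff 11).
Agent 2's best responses — vs Alpha: Delta (payoff 12); vs Beta: Alpha (payoff 6); vs Gamma: Alpha (payoff 12).
The only mutual best response is (Gamma, Alpha); neither player gains by switching there.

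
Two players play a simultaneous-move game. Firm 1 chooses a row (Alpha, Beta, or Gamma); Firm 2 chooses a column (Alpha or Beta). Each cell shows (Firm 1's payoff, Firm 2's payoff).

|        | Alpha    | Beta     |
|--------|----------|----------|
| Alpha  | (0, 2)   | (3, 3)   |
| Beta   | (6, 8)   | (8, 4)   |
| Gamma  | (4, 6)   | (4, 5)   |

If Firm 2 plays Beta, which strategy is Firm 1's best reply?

Beta

With Firm 2 fixed at Beta, Firm 1's payoffs are: Alpha → 3, Beta → 8, Gamma → 4.
The maximum is 8, achieved by Beta.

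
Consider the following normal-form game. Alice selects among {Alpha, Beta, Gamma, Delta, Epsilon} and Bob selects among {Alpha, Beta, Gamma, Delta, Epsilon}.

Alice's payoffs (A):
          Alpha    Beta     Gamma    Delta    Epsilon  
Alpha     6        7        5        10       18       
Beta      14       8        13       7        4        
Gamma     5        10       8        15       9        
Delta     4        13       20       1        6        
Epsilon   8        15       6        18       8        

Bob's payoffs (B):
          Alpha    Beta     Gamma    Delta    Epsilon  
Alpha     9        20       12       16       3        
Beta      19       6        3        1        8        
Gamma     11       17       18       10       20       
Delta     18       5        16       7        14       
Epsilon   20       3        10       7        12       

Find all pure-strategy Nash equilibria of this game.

(Beta, Alpha)

Check mutual best responses: a cell is a NE iff neither player can gain by unilaterally deviating.
Alice's best responses — vs Alpha: Beta (payoff 14); vs Beta: Epsilon (payoff 15); vs Gamma: Delta (payoff 20); vs Delta: Epsilon (payoff 18); vs Epsilon: Alpha (payoff 18).
Bob's best responses — vs Alpha: Beta (payoff 20); vs Beta: Alpha (payoff 19); vs Gamma: Epsilon (payoff 20); vs Delta: Alpha (payoff 18); vs Epsilon: Alpha (payoff 20).
The only mutual best response is (Beta, Alpha); neither player gains by switching there.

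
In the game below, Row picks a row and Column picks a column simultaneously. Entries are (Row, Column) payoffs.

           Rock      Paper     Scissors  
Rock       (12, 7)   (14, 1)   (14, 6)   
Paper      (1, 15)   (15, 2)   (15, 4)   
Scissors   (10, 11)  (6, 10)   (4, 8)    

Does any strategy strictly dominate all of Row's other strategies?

None

A strategy is strictly dominant if it gives Row a strictly higher payoff than every other strategy, against every choice by the opponent.
Rock is not dominant: against Paper, Paper gives 15 > 14.
Paper is not dominant: against Rock, Rock gives 12 > 1.
Scissors is not dominant: against Rock, Rock gives 12 > 10.
No single strategy is best against every opponent action.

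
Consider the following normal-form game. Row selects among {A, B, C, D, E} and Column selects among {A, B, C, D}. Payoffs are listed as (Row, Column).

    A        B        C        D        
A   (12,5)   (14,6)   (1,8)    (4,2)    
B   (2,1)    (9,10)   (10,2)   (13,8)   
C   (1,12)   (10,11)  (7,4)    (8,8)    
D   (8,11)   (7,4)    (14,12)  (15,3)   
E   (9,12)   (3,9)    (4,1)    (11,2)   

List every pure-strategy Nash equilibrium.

Check mutual best responses: a cell is a NE iff neither player can gain by unilaterally deviating.
Row's best responses — vs A: A (payoff 12); vs B: A (payoff 14); vs C: D (payoff 14); vs D: D (payoff 15).
Column's best responses — vs A: C (payoff 8); vs B: B (payoff 10); vs C: A (payoff 12); vs D: C (payoff 12); vs E: A (payoff 12).
The only mutual best response is (D, C); neither player gains by switching there.

(D, C)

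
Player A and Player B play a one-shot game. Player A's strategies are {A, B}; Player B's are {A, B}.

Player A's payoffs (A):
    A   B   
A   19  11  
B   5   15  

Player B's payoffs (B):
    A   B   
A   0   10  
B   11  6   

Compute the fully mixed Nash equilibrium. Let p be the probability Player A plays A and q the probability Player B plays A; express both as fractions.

Each player's mixing probability is pinned down by making the *other* player indifferent.
Player B indifferent between A and B: p·0 + (1−p)·11 = p·10 + (1−p)·6 ⟹ 11 + (-11)p = 6 + 4p ⟹ p = 1/3.
Player A indifferent between A and B: q·19 + (1−q)·11 = q·5 + (1−q)·15 ⟹ 11 + 8q = 15 + (-10)q ⟹ q = 2/9.

p = 1/3, q = 2/9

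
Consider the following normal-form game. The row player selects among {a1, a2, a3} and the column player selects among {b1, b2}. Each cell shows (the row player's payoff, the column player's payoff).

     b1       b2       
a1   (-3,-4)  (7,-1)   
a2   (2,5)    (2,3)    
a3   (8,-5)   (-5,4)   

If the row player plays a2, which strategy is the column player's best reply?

b1

With the row player fixed at a2, the column player's payoffs are: b1 → 5, b2 → 3.
The maximum is 5, achieved by b1.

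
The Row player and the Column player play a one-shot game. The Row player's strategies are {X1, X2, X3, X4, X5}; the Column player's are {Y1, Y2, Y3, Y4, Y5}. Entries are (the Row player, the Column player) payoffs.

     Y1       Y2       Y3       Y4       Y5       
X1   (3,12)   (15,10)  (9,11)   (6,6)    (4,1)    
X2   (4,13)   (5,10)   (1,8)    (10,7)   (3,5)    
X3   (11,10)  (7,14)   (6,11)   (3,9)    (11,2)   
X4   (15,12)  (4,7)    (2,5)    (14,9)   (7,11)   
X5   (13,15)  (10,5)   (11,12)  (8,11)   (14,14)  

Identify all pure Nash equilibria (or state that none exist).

(X4, Y1)

Check mutual best responses: a cell is a NE iff neither player can gain by unilaterally deviating.
The Row player's best responses — vs Y1: X4 (payoff 15); vs Y2: X1 (payoff 15); vs Y3: X5 (payoff 11); vs Y4: X4 (payoff 14); vs Y5: X5 (payoff 14).
The Column player's best responses — vs X1: Y1 (payoff 12); vs X2: Y1 (payoff 13); vs X3: Y2 (payoff 14); vs X4: Y1 (payoff 12); vs X5: Y1 (payoff 15).
The only mutual best response is (X4, Y1); neither player gains by switching there.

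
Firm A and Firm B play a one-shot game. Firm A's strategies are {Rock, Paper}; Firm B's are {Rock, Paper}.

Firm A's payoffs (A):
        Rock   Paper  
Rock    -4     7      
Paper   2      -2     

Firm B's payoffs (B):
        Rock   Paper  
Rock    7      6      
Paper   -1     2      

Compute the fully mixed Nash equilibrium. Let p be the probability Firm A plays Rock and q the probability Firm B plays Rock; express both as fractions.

In a mixed NE each player is indifferent between their pure strategies, so the opponent's mix sets the indifference.
Firm B indifferent between Rock and Paper: p·7 + (1−p)·(-1) = p·6 + (1−p)·2 ⟹ (-1) + 8p = 2 + 4p ⟹ p = 3/4.
Firm A indifferent between Rock and Paper: q·(-4) + (1−q)·7 = q·2 + (1−q)·(-2) ⟹ 7 + (-11)q = (-2) + 4q ⟹ q = 3/5.

p = 3/4, q = 3/5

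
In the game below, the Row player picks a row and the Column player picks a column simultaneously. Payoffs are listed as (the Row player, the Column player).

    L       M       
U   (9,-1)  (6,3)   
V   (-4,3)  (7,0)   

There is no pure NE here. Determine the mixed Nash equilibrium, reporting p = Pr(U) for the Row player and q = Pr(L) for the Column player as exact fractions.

Each player's mixing probability is pinned down by making the *other* player indifferent.
The Column player indifferent between L and M: p·(-1) + (1−p)·3 = p·3 + (1−p)·0 ⟹ 3 + (-4)p = 0 + 3p ⟹ p = 3/7.
The Row player indifferent between U and V: q·9 + (1−q)·6 = q·(-4) + (1−q)·7 ⟹ 6 + 3q = 7 + (-11)q ⟹ q = 1/14.

p = 3/7, q = 1/14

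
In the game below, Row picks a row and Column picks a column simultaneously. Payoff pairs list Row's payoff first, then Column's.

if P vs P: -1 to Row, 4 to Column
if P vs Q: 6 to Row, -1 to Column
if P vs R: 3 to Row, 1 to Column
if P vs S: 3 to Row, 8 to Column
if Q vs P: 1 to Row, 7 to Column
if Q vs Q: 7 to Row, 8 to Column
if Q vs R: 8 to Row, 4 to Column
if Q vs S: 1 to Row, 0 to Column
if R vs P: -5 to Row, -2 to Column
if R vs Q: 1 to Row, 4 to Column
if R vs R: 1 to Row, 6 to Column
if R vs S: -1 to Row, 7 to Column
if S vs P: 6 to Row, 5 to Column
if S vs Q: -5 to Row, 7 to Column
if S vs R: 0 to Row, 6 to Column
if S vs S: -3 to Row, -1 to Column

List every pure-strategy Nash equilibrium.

A profile is a Nash equilibrium when each player is best-responding to the other.
Row's best responses — vs P: S (payoff 6); vs Q: Q (payoff 7); vs R: Q (payoff 8); vs S: P (payoff 3).
Column's best responses — vs P: S (payoff 8); vs Q: Q (payoff 8); vs R: S (payoff 7); vs S: Q (payoff 7).
Mutual best responses occur at (P, S) and (Q, Q); at each, neither player gains by switching.

(P, S) and (Q, Q)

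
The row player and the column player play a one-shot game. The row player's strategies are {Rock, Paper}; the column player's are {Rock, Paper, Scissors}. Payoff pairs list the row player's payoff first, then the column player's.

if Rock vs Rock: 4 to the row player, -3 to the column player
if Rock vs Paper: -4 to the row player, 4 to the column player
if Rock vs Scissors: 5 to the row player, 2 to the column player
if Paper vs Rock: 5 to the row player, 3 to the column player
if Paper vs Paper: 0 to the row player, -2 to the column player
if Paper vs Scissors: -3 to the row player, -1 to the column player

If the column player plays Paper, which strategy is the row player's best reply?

With the column player fixed at Paper, the row player's payoffs are: Rock → -4, Paper → 0.
The maximum is 0, achieved by Paper.

Paper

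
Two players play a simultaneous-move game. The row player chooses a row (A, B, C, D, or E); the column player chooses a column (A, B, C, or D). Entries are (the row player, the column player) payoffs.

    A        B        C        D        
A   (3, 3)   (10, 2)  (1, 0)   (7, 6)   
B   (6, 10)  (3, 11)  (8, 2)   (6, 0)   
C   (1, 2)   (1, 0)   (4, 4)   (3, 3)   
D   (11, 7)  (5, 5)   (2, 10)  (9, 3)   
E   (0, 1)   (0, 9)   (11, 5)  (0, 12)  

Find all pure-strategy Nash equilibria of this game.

There is no pure-strategy Nash equilibrium

Check mutual best responses: a cell is a NE iff neither player can gain by unilaterally deviating.
The row player's best responses — vs A: D (payoff 11); vs B: A (payoff 10); vs C: E (payoff 11); vs D: D (payoff 9).
The column player's best responses — vs A: D (payoff 6); vs B: B (payoff 11); vs C: C (payoff 4); vs D: C (payoff 10); vs E: D (payoff 12).
No cell has both players best-responding. For instance, the row player's best reply to D is D, but against D the column player prefers C over D.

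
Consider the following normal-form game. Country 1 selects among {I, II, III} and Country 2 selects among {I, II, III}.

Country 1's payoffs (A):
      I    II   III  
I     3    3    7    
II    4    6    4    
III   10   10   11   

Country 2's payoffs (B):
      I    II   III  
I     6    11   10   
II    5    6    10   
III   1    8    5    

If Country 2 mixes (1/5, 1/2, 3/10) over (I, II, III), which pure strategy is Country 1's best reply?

III

Country 1's best reply maximizes expected payoff against the mix.
I: (1/5)·3 + (1/2)·3 + (3/10)·7 = 21/5
II: (1/5)·4 + (1/2)·6 + (3/10)·4 = 5
III: (1/5)·10 + (1/2)·10 + (3/10)·11 = 103/10
Highest expected payoff is 103/10, from III.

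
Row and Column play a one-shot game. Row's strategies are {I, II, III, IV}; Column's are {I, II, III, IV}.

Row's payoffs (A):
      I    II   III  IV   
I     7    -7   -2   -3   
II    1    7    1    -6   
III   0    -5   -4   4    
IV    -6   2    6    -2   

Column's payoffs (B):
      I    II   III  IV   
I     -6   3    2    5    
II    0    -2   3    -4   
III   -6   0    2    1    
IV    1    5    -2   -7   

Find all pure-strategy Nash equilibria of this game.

No pure-strategy Nash equilibrium

Find each player's best response to every opponent strategy; NE are the intersections.
Row's best responses — vs I: I (payoff 7); vs II: II (payoff 7); vs III: IV (payoff 6); vs IV: III (payoff 4).
Column's best responses — vs I: IV (payoff 5); vs II: III (payoff 3); vs III: III (payoff 2); vs IV: II (payoff 5).
No cell has both players best-responding. For instance, Row's best reply to IV is III, but against III Column prefers III over IV.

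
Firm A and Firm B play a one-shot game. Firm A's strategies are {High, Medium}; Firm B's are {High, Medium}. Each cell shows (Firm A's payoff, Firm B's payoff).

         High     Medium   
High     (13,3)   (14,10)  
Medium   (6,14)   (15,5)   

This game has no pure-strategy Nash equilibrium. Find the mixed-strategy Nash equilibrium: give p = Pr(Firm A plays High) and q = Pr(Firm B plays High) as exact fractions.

Each player's mixing probability is pinned down by making the *other* player indifferent.
Firm B indifferent between High and Medium: p·3 + (1−p)·14 = p·10 + (1−p)·5 ⟹ 14 + (-11)p = 5 + 5p ⟹ p = 9/16.
Firm A indifferent between High and Medium: q·13 + (1−q)·14 = q·6 + (1−q)·15 ⟹ 14 + (-1)q = 15 + (-9)q ⟹ q = 1/8.

p = 9/16, q = 1/8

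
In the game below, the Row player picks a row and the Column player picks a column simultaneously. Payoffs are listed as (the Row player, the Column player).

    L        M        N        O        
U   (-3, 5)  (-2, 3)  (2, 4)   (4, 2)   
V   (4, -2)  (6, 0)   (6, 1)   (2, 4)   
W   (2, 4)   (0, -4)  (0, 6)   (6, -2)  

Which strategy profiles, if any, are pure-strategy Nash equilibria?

None

A profile is a Nash equilibrium when each player is best-responding to the other.
The Row player's best responses — vs L: V (payoff 4); vs M: V (payoff 6); vs N: V (payoff 6); vs O: W (payoff 6).
The Column player's best responses — vs U: L (payoff 5); vs V: O (payoff 4); vs W: N (payoff 6).
No cell has both players best-responding. For instance, the Row player's best reply to M is V, but against V the Column player prefers O over M.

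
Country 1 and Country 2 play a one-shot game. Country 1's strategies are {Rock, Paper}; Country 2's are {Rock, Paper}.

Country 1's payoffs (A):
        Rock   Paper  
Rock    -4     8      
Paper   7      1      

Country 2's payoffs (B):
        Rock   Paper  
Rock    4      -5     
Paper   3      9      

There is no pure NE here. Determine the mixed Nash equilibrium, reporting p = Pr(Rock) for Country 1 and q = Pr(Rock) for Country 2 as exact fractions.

p = 2/5, q = 7/18

In a mixed NE each player is indifferent between their pure strategies, so the opponent's mix sets the indifference.
Country 2 indifferent between Rock and Paper: p·4 + (1−p)·3 = p·(-5) + (1−p)·9 ⟹ 3 + 1p = 9 + (-14)p ⟹ p = 2/5.
Country 1 indifferent between Rock and Paper: q·(-4) + (1−q)·8 = q·7 + (1−q)·1 ⟹ 8 + (-12)q = 1 + 6q ⟹ q = 7/18.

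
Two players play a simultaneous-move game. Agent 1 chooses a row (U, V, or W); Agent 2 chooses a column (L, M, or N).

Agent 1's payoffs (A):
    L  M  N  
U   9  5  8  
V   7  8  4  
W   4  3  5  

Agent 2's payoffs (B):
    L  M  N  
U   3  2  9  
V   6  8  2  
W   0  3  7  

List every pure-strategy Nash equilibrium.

A profile is a Nash equilibrium when each player is best-responding to the other.
Agent 1's best responses — vs L: U (payoff 9); vs M: V (payoff 8); vs N: U (payoff 8).
Agent 2's best responses — vs U: N (payoff 9); vs V: M (payoff 8); vs W: N (payoff 7).
Mutual best responses occur at (U, N) and (V, M); at each, neither player gains by switching.

(U, N) and (V, M)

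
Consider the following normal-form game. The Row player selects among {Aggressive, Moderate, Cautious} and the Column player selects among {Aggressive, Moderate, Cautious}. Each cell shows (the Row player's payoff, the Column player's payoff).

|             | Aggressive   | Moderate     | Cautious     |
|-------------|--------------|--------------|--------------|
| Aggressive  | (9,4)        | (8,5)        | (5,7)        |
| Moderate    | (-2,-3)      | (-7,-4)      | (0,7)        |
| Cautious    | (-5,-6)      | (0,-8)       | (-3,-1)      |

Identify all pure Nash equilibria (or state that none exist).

Find each player's best response to every opponent strategy; NE are the intersections.
The Row player's best responses — vs Aggressive: Aggressive (payoff 9); vs Moderate: Aggressive (payoff 8); vs Cautious: Aggressive (payoff 5).
The Column player's best responses — vs Aggressive: Cautious (payoff 7); vs Moderate: Cautious (payoff 7); vs Cautious: Cautious (payoff -1).
The only mutual best response is (Aggressive, Cautious); neither player gains by switching there.

(Aggressive, Cautious)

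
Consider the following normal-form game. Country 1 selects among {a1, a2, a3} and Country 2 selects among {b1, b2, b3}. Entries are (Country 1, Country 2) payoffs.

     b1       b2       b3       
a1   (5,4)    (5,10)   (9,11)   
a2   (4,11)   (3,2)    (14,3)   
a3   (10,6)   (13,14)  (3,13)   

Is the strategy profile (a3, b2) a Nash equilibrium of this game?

Holding Country 2 at b2: Country 1 gets 13 from a3, versus 5 from a1, 3 from a2. No profitable deviation for Country 1.
Holding Country 1 at a3: Country 2 gets 14 from b2, versus 6 from b1, 13 from b3. No profitable deviation for Country 2 either.

Yes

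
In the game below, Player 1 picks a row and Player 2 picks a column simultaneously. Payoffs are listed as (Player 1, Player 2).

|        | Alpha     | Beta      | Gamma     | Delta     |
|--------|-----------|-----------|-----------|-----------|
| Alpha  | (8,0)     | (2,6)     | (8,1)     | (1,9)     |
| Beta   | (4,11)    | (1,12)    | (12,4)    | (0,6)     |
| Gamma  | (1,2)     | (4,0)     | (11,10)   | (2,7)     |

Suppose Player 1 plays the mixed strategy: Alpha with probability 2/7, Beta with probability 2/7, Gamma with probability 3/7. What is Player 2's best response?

Player 2's best reply maximizes expected payoff against the mix.
Alpha: (2/7)·0 + (2/7)·11 + (3/7)·2 = 4
Beta: (2/7)·6 + (2/7)·12 + (3/7)·0 = 36/7
Gamma: (2/7)·1 + (2/7)·4 + (3/7)·10 = 40/7
Delta: (2/7)·9 + (2/7)·6 + (3/7)·7 = 51/7
Highest expected payoff is 51/7, from Delta.

Delta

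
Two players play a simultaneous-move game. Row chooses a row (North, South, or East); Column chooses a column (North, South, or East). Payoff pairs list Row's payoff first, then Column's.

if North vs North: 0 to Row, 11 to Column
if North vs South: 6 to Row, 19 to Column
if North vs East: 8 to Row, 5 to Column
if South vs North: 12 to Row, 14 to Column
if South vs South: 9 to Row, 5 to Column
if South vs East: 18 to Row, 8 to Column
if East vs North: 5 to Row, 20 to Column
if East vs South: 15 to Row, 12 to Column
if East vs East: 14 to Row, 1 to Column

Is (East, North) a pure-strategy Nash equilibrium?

No

Holding Column at North: Row gets 5 from East but could get 12 by switching to South. Row has a profitable deviation.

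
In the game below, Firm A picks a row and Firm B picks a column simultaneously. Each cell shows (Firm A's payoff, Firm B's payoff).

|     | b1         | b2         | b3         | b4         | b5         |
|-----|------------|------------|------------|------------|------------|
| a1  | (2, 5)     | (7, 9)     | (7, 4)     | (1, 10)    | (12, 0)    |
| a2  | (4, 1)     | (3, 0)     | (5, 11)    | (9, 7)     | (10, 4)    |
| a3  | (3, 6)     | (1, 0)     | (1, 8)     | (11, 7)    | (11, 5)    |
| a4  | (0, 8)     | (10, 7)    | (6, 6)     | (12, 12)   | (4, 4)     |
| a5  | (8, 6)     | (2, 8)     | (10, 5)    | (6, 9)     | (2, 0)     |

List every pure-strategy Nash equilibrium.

(a4, b4)

Check mutual best responses: a cell is a NE iff neither player can gain by unilaterally deviating.
Firm A's best responses — vs b1: a5 (payoff 8); vs b2: a4 (payoff 10); vs b3: a5 (payoff 10); vs b4: a4 (payoff 12); vs b5: a1 (payoff 12).
Firm B's best responses — vs a1: b4 (payoff 10); vs a2: b3 (payoff 11); vs a3: b3 (payoff 8); vs a4: b4 (payoff 12); vs a5: b4 (payoff 9).
The only mutual best response is (a4, b4); neither player gains by switching there.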